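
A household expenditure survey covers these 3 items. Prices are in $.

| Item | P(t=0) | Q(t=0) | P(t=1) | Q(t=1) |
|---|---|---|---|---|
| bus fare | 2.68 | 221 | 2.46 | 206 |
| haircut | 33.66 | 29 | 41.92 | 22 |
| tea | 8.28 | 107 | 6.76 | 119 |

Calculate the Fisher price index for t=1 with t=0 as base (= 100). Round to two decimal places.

Laspeyres component (base-period weights):
ΣP(t=1)Q(t=0) = 2.46×221 + 41.92×29 + 6.76×107 = 543.66 + 1215.68 + 723.32 = 2482.66
ΣP(t=0)Q(t=0) = 2.68×221 + 33.66×29 + 8.28×107 = 592.28 + 976.14 + 885.96 = 2454.38
L = 2482.66 / 2454.38 × 100 = 101.1522
Paasche component (current-period weights):
ΣP(t=1)Q(t=1) = 2.46×206 + 41.92×22 + 6.76×119 = 506.76 + 922.24 + 804.44 = 2233.44
ΣP(t=0)Q(t=1) = 2.68×206 + 33.66×22 + 8.28×119 = 552.08 + 740.52 + 985.32 = 2277.92
P = 2233.44 / 2277.92 × 100 = 98.0473
Fisher = √(L × P) = √(101.1522 × 98.0473) = 99.5877

99.59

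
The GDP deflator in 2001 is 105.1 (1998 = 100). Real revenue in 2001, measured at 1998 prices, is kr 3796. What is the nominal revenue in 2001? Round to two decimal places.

Nominal = Real × (Index/100) = 3796 × (105.1/100)
        = 3796 × 1.051 = 3989.5960

3989.60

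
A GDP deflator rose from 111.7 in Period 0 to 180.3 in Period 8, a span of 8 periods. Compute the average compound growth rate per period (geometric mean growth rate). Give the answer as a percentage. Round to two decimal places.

Growth factor = (180.3/111.7)^(1/8) = (1.614145)^(1/8) = 1.061678
Growth rate = 1.061678 − 1 = 0.061678 = 6.1678%

6.17%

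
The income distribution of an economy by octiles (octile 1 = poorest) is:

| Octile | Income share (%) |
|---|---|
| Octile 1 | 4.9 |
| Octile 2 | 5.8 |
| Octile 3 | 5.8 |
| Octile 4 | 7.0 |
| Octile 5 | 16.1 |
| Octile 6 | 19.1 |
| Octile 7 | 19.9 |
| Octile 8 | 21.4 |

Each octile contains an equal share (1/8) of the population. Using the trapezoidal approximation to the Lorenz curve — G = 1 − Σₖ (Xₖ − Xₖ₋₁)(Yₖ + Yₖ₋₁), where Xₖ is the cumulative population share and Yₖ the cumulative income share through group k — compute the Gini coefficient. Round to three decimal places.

0.294

Cumulative income shares Yₖ: 0.0490, 0.1070, 0.1650, 0.2350, 0.3960, 0.5870, 0.7860, 1.0000
Σ (Xₖ−Xₖ₋₁)(Yₖ+Yₖ₋₁) = (1/8)(0.0490+0.0000) + (1/8)(0.1070+0.0490) + (1/8)(0.1650+0.1070) + (1/8)(0.2350+0.1650) + (1/8)(0.3960+0.2350) + (1/8)(0.5870+0.3960) + (1/8)(0.7860+0.5870) + (1/8)(1.0000+0.7860)
  = 0.0061 + 0.0195 + 0.0340 + 0.0500 + 0.0789 + 0.1229 + 0.1716 + 0.2232 = 0.7062
G = 1 − 0.7062 = 0.2938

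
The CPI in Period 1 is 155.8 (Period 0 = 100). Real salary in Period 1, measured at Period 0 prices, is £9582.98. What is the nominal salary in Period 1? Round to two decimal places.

Nominal = Real × (Index/100) = 9582.98 × (155.8/100)
        = 9582.98 × 1.558 = 14930.2828

14930.28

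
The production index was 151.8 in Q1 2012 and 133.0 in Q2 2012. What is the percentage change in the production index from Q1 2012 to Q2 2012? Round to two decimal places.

-12.38%

Change = (133.0 − 151.8) / 151.8 × 100
       = -18.8 / 151.8 × 100 = -12.3847%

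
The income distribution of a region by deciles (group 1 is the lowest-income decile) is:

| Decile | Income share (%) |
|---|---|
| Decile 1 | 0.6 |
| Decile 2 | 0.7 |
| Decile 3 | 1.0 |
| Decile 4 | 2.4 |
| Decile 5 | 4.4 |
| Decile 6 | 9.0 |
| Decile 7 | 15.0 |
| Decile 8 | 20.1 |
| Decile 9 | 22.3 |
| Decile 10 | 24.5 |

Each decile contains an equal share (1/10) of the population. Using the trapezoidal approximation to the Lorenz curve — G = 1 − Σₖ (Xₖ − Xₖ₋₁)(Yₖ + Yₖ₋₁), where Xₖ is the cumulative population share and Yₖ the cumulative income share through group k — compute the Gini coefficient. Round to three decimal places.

Cumulative income shares Yₖ: 0.0060, 0.0130, 0.0230, 0.0470, 0.0910, 0.1810, 0.3310, 0.5320, 0.7550, 1.0000
Σ (Xₖ−Xₖ₋₁)(Yₖ+Yₖ₋₁) = (1/10)(0.0060+0.0000) + (1/10)(0.0130+0.0060) + (1/10)(0.0230+0.0130) + (1/10)(0.0470+0.0230) + (1/10)(0.0910+0.0470) + (1/10)(0.1810+0.0910) + (1/10)(0.3310+0.1810) + (1/10)(0.5320+0.3310) + (1/10)(0.7550+0.5320) + (1/10)(1.0000+0.7550)
  = 0.0006 + 0.0019 + 0.0036 + 0.0070 + 0.0138 + 0.0272 + 0.0512 + 0.0863 + 0.1287 + 0.1755 = 0.4958
G = 1 − 0.4958 = 0.5042

0.504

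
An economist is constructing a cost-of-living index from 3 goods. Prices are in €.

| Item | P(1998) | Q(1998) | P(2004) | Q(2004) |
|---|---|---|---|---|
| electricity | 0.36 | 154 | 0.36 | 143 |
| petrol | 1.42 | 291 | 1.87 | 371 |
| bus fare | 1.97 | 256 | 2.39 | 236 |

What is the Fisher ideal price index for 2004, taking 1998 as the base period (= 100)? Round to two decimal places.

Laspeyres component (base-period weights):
ΣP(2004)Q(1998) = 0.36×154 + 1.87×291 + 2.39×256 = 55.44 + 544.17 + 611.84 = 1211.45
ΣP(1998)Q(1998) = 0.36×154 + 1.42×291 + 1.97×256 = 55.44 + 413.22 + 504.32 = 972.98
L = 1211.45 / 972.98 × 100 = 124.5092
Paasche component (current-period weights):
ΣP(2004)Q(2004) = 0.36×143 + 1.87×371 + 2.39×236 = 51.48 + 693.77 + 564.04 = 1309.29
ΣP(1998)Q(2004) = 0.36×143 + 1.42×371 + 1.97×236 = 51.48 + 526.82 + 464.92 = 1043.22
P = 1309.29 / 1043.22 × 100 = 125.5047
Fisher = √(L × P) = √(124.5092 × 125.5047) = 125.0060

125.01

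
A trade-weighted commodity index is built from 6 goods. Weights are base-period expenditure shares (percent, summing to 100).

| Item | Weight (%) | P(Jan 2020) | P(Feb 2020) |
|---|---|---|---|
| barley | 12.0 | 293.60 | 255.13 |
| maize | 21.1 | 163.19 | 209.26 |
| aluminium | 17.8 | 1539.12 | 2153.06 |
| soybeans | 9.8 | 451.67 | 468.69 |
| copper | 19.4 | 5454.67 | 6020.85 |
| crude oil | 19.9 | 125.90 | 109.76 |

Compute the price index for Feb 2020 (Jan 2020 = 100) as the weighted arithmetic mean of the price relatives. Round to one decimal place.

111.3

barley: 12.0 × (255.13/293.60) = 12.0 × 0.868971 = 10.4277
maize: 21.1 × (209.26/163.19) = 21.1 × 1.282309 = 27.0567
aluminium: 17.8 × (2153.06/1539.12) = 17.8 × 1.398890 = 24.9002
soybeans: 9.8 × (468.69/451.67) = 9.8 × 1.037682 = 10.1693
copper: 19.4 × (6020.85/5454.67) = 19.4 × 1.103797 = 21.4137
crude oil: 19.9 × (109.76/125.90) = 19.9 × 0.871803 = 17.3489
Index = Σ wᵢ·(p₁ᵢ/p₀ᵢ) = 10.4277 + 27.0567 + 24.9002 + 10.1693 + 21.4137 + 17.3489 = 111.3165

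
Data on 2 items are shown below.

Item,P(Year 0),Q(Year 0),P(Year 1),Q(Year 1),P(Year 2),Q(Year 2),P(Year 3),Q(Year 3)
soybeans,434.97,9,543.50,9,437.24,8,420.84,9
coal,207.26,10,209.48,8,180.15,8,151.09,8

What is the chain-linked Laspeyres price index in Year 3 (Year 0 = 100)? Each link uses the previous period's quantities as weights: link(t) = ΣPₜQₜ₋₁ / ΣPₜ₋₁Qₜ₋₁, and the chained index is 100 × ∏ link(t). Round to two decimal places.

88.49

Link Year 0→Year 1:
ΣP(Year 1)Q(Year 0) = 543.50×9 + 209.48×10 = 4891.5 + 2094.8 = 6986.3
ΣP(Year 0)Q(Year 0) = 434.97×9 + 207.26×10 = 3914.73 + 2072.6 = 5987.33
link = 6986.3/5987.33 = 1.166847
Link Year 1→Year 2:
ΣP(Year 2)Q(Year 1) = 437.24×9 + 180.15×8 = 3935.16 + 1441.2 = 5376.36
ΣP(Year 1)Q(Year 1) = 543.50×9 + 209.48×8 = 4891.5 + 1675.84 = 6567.34
link = 5376.36/6567.34 = 0.818651
Link Year 2→Year 3:
ΣP(Year 3)Q(Year 2) = 420.84×8 + 151.09×8 = 3366.72 + 1208.72 = 4575.44
ΣP(Year 2)Q(Year 2) = 437.24×8 + 180.15×8 = 3497.92 + 1441.2 = 4939.12
link = 4575.44/4939.12 = 0.926367
Chained index = 100 × 1.166847 × 0.818651 × 0.926367 = 88.4904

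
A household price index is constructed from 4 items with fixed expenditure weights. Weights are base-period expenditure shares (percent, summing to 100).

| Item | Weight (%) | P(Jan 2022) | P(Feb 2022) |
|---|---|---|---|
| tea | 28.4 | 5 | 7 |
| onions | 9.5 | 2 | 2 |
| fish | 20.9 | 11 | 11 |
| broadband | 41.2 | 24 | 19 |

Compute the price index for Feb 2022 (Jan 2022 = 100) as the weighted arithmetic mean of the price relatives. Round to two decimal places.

tea: 28.4 × (7/5) = 28.4 × 1.400000 = 39.7600
onions: 9.5 × (2/2) = 9.5 × 1.000000 = 9.5000
fish: 20.9 × (11/11) = 20.9 × 1.000000 = 20.9000
broadband: 41.2 × (19/24) = 41.2 × 0.791667 = 32.6167
Index = Σ wᵢ·(p₁ᵢ/p₀ᵢ) = 39.7600 + 9.5000 + 20.9000 + 32.6167 = 102.7767

102.78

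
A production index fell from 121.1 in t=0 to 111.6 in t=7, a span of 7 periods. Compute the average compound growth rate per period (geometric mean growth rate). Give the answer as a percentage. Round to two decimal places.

-1.16%

Growth factor = (111.6/121.1)^(1/7) = (0.921552)^(1/7) = 0.988397
Growth rate = 0.988397 − 1 = -0.011603 = -1.1603%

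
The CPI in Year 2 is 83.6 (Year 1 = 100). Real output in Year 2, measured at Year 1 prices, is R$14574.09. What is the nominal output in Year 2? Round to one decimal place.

Nominal = Real × (Index/100) = 14574.09 × (83.6/100)
        = 14574.09 × 0.836 = 12183.9392

12183.9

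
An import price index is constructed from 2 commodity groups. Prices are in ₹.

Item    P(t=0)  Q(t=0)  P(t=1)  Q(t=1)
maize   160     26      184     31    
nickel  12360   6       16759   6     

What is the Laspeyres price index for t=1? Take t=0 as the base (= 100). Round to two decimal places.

134.50

Laspeyres price index uses base-period quantities as weights.
ΣP(t=1)·Q(t=0) = 184×26 + 16759×6 = 4784 + 100554 = 105338
ΣP(t=0)·Q(t=0) = 160×26 + 12360×6 = 4160 + 74160 = 78320
Index = 105338 / 78320 × 100 = 134.4969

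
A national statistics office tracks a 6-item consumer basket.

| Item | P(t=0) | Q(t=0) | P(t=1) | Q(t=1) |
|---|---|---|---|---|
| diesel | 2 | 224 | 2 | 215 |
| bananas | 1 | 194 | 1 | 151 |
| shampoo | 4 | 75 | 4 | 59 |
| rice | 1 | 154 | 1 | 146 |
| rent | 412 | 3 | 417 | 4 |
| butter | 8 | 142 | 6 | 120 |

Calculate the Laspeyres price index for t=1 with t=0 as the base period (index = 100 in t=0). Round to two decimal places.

Laspeyres price index uses base-period quantities as weights.
ΣP(t=1)·Q(t=0) = 2×224 + 1×194 + 4×75 + 1×154 + 417×3 + 6×142 = 448 + 194 + 300 + 154 + 1251 + 852 = 3199
ΣP(t=0)·Q(t=0) = 2×224 + 1×194 + 4×75 + 1×154 + 412×3 + 8×142 = 448 + 194 + 300 + 154 + 1236 + 1136 = 3468
Index = 3199 / 3468 × 100 = 92.2434

92.24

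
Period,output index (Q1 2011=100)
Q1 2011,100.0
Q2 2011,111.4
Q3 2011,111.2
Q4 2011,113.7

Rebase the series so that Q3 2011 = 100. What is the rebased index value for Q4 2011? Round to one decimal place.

Rebased(Q4 2011) = 113.7 / 111.2 × 100 = 102.2482

102.2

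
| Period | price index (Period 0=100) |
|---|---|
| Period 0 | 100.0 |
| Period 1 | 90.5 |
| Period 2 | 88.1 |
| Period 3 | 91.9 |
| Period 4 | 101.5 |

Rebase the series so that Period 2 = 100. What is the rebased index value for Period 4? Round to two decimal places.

115.21

Rebased(Period 4) = 101.5 / 88.1 × 100 = 115.2100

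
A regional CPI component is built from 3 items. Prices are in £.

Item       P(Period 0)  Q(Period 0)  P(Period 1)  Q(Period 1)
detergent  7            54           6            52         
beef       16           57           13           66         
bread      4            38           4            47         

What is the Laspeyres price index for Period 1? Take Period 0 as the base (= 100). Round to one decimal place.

Laspeyres price index uses base-period quantities as weights.
ΣP(Period 1)·Q(Period 0) = 6×54 + 13×57 + 4×38 = 324 + 741 + 152 = 1217
ΣP(Period 0)·Q(Period 0) = 7×54 + 16×57 + 4×38 = 378 + 912 + 152 = 1442
Index = 1217 / 1442 × 100 = 84.3967

84.4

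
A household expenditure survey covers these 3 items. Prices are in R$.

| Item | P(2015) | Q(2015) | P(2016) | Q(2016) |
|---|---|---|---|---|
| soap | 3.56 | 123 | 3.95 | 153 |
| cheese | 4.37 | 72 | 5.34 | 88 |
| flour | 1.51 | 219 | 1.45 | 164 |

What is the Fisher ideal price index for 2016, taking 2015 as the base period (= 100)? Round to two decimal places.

110.57

Laspeyres component (base-period weights):
ΣP(2016)Q(2015) = 3.95×123 + 5.34×72 + 1.45×219 = 485.85 + 384.48 + 317.55 = 1187.88
ΣP(2015)Q(2015) = 3.56×123 + 4.37×72 + 1.51×219 = 437.88 + 314.64 + 330.69 = 1083.21
L = 1187.88 / 1083.21 × 100 = 109.6629
Paasche component (current-period weights):
ΣP(2016)Q(2016) = 3.95×153 + 5.34×88 + 1.45×164 = 604.35 + 469.92 + 237.8 = 1312.07
ΣP(2015)Q(2016) = 3.56×153 + 4.37×88 + 1.51×164 = 544.68 + 384.56 + 247.64 = 1176.88
P = 1312.07 / 1176.88 × 100 = 111.4872
Fisher = √(L × P) = √(109.6629 × 111.4872) = 110.5713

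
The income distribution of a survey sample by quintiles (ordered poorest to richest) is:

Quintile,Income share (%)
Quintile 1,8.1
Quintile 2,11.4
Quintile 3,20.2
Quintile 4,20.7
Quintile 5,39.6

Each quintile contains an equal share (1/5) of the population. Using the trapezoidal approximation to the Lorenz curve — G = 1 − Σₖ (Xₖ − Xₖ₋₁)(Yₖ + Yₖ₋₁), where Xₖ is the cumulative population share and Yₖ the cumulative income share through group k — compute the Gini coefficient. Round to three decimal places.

0.289

Cumulative income shares Yₖ: 0.0810, 0.1950, 0.3970, 0.6040, 1.0000
Σ (Xₖ−Xₖ₋₁)(Yₖ+Yₖ₋₁) = (1/5)(0.0810+0.0000) + (1/5)(0.1950+0.0810) + (1/5)(0.3970+0.1950) + (1/5)(0.6040+0.3970) + (1/5)(1.0000+0.6040)
  = 0.0162 + 0.0552 + 0.1184 + 0.2002 + 0.3208 = 0.7108
G = 1 − 0.7108 = 0.2892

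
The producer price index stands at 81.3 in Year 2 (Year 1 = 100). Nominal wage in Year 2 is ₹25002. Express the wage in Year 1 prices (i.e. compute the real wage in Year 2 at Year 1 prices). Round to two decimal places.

30752.77

Real = Nominal ÷ (Index/100) = 25002 ÷ (81.3/100)
     = 25002 ÷ 0.813 = 30752.7675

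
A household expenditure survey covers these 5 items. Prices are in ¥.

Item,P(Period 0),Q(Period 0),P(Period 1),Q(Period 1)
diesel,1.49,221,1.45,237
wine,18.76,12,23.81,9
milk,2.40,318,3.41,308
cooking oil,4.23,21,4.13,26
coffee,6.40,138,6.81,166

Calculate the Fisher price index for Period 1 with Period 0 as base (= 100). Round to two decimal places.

117.81

Laspeyres component (base-period weights):
ΣP(Period 1)Q(Period 0) = 1.45×221 + 23.81×12 + 3.41×318 + 4.13×21 + 6.81×138 = 320.45 + 285.72 + 1084.38 + 86.73 + 939.78 = 2717.06
ΣP(Period 0)Q(Period 0) = 1.49×221 + 18.76×12 + 2.40×318 + 4.23×21 + 6.40×138 = 329.29 + 225.12 + 763.2 + 88.83 + 883.2 = 2289.64
L = 2717.06 / 2289.64 × 100 = 118.6676
Paasche component (current-period weights):
ΣP(Period 1)Q(Period 1) = 1.45×237 + 23.81×9 + 3.41×308 + 4.13×26 + 6.81×166 = 343.65 + 214.29 + 1050.28 + 107.38 + 1130.46 = 2846.06
ΣP(Period 0)Q(Period 1) = 1.49×237 + 18.76×9 + 2.40×308 + 4.23×26 + 6.40×166 = 353.13 + 168.84 + 739.2 + 109.98 + 1062.4 = 2433.55
P = 2846.06 / 2433.55 × 100 = 116.9510
Fisher = √(L × P) = √(118.6676 × 116.9510) = 117.8061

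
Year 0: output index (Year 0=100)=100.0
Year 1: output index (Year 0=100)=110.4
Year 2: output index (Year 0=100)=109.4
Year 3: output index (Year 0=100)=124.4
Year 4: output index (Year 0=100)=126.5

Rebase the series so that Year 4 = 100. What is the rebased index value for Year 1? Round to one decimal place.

87.3

Rebased(Year 1) = 110.4 / 126.5 × 100 = 87.2727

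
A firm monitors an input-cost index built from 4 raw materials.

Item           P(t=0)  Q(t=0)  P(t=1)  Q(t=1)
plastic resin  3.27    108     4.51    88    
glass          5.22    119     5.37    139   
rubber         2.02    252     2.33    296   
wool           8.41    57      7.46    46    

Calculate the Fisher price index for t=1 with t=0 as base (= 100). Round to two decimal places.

108.93

Laspeyres component (base-period weights):
ΣP(t=1)Q(t=0) = 4.51×108 + 5.37×119 + 2.33×252 + 7.46×57 = 487.08 + 639.03 + 587.16 + 425.22 = 2138.49
ΣP(t=0)Q(t=0) = 3.27×108 + 5.22×119 + 2.02×252 + 8.41×57 = 353.16 + 621.18 + 509.04 + 479.37 = 1962.75
L = 2138.49 / 1962.75 × 100 = 108.9538
Paasche component (current-period weights):
ΣP(t=1)Q(t=1) = 4.51×88 + 5.37×139 + 2.33×296 + 7.46×46 = 396.88 + 746.43 + 689.68 + 343.16 = 2176.15
ΣP(t=0)Q(t=1) = 3.27×88 + 5.22×139 + 2.02×296 + 8.41×46 = 287.76 + 725.58 + 597.92 + 386.86 = 1998.12
P = 2176.15 / 1998.12 × 100 = 108.9099
Fisher = √(L × P) = √(108.9538 × 108.9099) = 108.9318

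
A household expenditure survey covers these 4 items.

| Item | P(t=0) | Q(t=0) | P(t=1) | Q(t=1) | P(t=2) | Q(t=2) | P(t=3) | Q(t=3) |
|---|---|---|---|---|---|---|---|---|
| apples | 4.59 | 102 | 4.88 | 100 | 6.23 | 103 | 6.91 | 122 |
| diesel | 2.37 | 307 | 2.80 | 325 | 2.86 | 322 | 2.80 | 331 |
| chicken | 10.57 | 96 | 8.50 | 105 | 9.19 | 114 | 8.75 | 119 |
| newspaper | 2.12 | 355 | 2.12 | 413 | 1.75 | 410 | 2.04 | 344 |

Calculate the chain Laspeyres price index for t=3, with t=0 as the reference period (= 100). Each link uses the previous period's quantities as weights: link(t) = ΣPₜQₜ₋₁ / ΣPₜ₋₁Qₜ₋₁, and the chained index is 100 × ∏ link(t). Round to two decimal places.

Link t=0→t=1:
ΣP(t=1)Q(t=0) = 4.88×102 + 2.80×307 + 8.50×96 + 2.12×355 = 497.76 + 859.6 + 816 + 752.6 = 2925.96
ΣP(t=0)Q(t=0) = 4.59×102 + 2.37×307 + 10.57×96 + 2.12×355 = 468.18 + 727.59 + 1014.72 + 752.6 = 2963.09
link = 2925.96/2963.09 = 0.987469
Link t=1→t=2:
ΣP(t=2)Q(t=1) = 6.23×100 + 2.86×325 + 9.19×105 + 1.75×413 = 623 + 929.5 + 964.95 + 722.75 = 3240.2
ΣP(t=1)Q(t=1) = 4.88×100 + 2.80×325 + 8.50×105 + 2.12×413 = 488 + 910 + 892.5 + 875.56 = 3166.06
link = 3240.2/3166.06 = 1.023417
Link t=2→t=3:
ΣP(t=3)Q(t=2) = 6.91×103 + 2.80×322 + 8.75×114 + 2.04×410 = 711.73 + 901.6 + 997.5 + 836.4 = 3447.23
ΣP(t=2)Q(t=2) = 6.23×103 + 2.86×322 + 9.19×114 + 1.75×410 = 641.69 + 920.92 + 1047.66 + 717.5 = 3327.77
link = 3447.23/3327.77 = 1.035898
Chained index = 100 × 0.987469 × 1.023417 × 1.035898 = 104.6871

104.69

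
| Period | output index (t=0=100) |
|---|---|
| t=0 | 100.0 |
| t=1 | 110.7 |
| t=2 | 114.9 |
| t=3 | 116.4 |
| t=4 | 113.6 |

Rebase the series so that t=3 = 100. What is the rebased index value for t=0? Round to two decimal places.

85.91

Rebased(t=0) = 100.0 / 116.4 × 100 = 85.9107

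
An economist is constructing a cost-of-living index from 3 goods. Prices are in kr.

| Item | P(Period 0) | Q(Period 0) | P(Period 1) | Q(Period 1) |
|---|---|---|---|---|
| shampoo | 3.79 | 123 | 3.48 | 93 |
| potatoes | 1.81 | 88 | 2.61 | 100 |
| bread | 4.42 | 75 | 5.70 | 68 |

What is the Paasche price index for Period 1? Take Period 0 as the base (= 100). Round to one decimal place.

Paasche price index uses current-period quantities as weights.
ΣP(Period 1)·Q(Period 1) = 3.48×93 + 2.61×100 + 5.70×68 = 323.64 + 261 + 387.6 = 972.24
ΣP(Period 0)·Q(Period 1) = 3.79×93 + 1.81×100 + 4.42×68 = 352.47 + 181 + 300.56 = 834.03
Index = 972.24 / 834.03 × 100 = 116.5713

116.6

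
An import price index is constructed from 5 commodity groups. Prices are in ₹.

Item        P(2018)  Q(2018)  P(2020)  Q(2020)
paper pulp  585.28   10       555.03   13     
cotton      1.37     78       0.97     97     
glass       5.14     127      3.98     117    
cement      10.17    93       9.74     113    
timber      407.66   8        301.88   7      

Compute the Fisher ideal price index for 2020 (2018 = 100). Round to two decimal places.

Laspeyres component (base-period weights):
ΣP(2020)Q(2018) = 555.03×10 + 0.97×78 + 3.98×127 + 9.74×93 + 301.88×8 = 5550.3 + 75.66 + 505.46 + 905.82 + 2415.04 = 9452.28
ΣP(2018)Q(2018) = 585.28×10 + 1.37×78 + 5.14×127 + 10.17×93 + 407.66×8 = 5852.8 + 106.86 + 652.78 + 945.81 + 3261.28 = 10819.53
L = 9452.28 / 10819.53 × 100 = 87.3631
Paasche component (current-period weights):
ΣP(2020)Q(2020) = 555.03×13 + 0.97×97 + 3.98×117 + 9.74×113 + 301.88×7 = 7215.39 + 94.09 + 465.66 + 1100.62 + 2113.16 = 10988.92
ΣP(2018)Q(2020) = 585.28×13 + 1.37×97 + 5.14×117 + 10.17×113 + 407.66×7 = 7608.64 + 132.89 + 601.38 + 1149.21 + 2853.62 = 12345.74
P = 10988.92 / 12345.74 × 100 = 89.0098
Fisher = √(L × P) = √(87.3631 × 89.0098) = 88.1826

88.18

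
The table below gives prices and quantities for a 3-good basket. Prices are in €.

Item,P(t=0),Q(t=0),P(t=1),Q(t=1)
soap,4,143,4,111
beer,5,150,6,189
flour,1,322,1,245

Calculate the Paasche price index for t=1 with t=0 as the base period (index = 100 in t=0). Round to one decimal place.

Paasche price index uses current-period quantities as weights.
ΣP(t=1)·Q(t=1) = 4×111 + 6×189 + 1×245 = 444 + 1134 + 245 = 1823
ΣP(t=0)·Q(t=1) = 4×111 + 5×189 + 1×245 = 444 + 945 + 245 = 1634
Index = 1823 / 1634 × 100 = 111.5667

111.6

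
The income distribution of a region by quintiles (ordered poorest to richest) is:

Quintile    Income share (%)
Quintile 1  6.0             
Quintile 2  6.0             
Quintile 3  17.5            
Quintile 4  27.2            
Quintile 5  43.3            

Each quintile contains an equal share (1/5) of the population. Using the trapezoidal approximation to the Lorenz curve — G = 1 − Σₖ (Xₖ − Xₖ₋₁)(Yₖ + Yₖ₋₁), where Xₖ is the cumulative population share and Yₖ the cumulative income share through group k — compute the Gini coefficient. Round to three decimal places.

0.383

Cumulative income shares Yₖ: 0.0600, 0.1200, 0.2950, 0.5670, 1.0000
Σ (Xₖ−Xₖ₋₁)(Yₖ+Yₖ₋₁) = (1/5)(0.0600+0.0000) + (1/5)(0.1200+0.0600) + (1/5)(0.2950+0.1200) + (1/5)(0.5670+0.2950) + (1/5)(1.0000+0.5670)
  = 0.0120 + 0.0360 + 0.0830 + 0.1724 + 0.3134 = 0.6168
G = 1 − 0.6168 = 0.3832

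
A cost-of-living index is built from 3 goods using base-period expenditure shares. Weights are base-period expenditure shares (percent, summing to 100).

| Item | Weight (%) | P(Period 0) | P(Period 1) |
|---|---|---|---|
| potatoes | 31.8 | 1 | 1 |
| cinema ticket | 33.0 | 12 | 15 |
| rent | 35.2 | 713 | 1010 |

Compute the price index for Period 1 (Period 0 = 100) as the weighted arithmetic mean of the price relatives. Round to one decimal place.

potatoes: 31.8 × (1/1) = 31.8 × 1.000000 = 31.8000
cinema ticket: 33.0 × (15/12) = 33.0 × 1.250000 = 41.2500
rent: 35.2 × (1010/713) = 35.2 × 1.416550 = 49.8626
Index = Σ wᵢ·(p₁ᵢ/p₀ᵢ) = 31.8000 + 41.2500 + 49.8626 = 122.9126

122.9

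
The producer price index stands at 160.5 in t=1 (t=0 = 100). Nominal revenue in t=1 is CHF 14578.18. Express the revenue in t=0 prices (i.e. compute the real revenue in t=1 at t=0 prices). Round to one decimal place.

9083.0

Real = Nominal ÷ (Index/100) = 14578.18 ÷ (160.5/100)
     = 14578.18 ÷ 1.605 = 9082.9782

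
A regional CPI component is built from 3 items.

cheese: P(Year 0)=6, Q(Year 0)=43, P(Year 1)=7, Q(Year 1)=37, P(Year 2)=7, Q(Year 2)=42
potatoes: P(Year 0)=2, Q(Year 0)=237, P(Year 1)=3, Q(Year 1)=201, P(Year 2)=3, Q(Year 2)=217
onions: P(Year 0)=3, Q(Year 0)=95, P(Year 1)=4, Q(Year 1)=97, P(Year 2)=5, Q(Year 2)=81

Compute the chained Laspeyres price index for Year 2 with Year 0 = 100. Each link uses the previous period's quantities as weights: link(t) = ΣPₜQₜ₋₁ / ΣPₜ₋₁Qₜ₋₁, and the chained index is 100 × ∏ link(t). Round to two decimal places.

147.49

Link Year 0→Year 1:
ΣP(Year 1)Q(Year 0) = 7×43 + 3×237 + 4×95 = 301 + 711 + 380 = 1392
ΣP(Year 0)Q(Year 0) = 6×43 + 2×237 + 3×95 = 258 + 474 + 285 = 1017
link = 1392/1017 = 1.368732
Link Year 1→Year 2:
ΣP(Year 2)Q(Year 1) = 7×37 + 3×201 + 5×97 = 259 + 603 + 485 = 1347
ΣP(Year 1)Q(Year 1) = 7×37 + 3×201 + 4×97 = 259 + 603 + 388 = 1250
link = 1347/1250 = 1.077600
Chained index = 100 × 1.368732 × 1.077600 = 147.4945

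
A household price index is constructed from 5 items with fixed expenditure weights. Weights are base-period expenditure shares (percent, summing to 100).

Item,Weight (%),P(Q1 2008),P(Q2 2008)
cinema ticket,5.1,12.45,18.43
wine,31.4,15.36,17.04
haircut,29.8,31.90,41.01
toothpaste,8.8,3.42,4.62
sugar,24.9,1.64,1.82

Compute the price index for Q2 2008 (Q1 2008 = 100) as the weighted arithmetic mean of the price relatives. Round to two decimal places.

120.21

cinema ticket: 5.1 × (18.43/12.45) = 5.1 × 1.480321 = 7.5496
wine: 31.4 × (17.04/15.36) = 31.4 × 1.109375 = 34.8344
haircut: 29.8 × (41.01/31.90) = 29.8 × 1.285580 = 38.3103
toothpaste: 8.8 × (4.62/3.42) = 8.8 × 1.350877 = 11.8877
sugar: 24.9 × (1.82/1.64) = 24.9 × 1.109756 = 27.6329
Index = Σ wᵢ·(p₁ᵢ/p₀ᵢ) = 7.5496 + 34.8344 + 38.3103 + 11.8877 + 27.6329 = 120.2149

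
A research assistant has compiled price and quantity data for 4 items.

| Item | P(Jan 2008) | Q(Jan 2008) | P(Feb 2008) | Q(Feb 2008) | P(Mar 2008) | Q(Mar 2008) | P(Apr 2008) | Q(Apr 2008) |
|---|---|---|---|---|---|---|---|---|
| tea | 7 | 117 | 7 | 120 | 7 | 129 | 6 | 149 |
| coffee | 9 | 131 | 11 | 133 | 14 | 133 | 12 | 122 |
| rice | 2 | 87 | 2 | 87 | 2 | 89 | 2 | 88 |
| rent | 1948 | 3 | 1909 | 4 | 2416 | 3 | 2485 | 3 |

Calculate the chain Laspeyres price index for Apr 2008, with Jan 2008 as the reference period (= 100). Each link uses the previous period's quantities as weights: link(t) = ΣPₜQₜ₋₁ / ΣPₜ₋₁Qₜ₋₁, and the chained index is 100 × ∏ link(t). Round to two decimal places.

123.91

Link Jan 2008→Feb 2008:
ΣP(Feb 2008)Q(Jan 2008) = 7×117 + 11×131 + 2×87 + 1909×3 = 819 + 1441 + 174 + 5727 = 8161
ΣP(Jan 2008)Q(Jan 2008) = 7×117 + 9×131 + 2×87 + 1948×3 = 819 + 1179 + 174 + 5844 = 8016
link = 8161/8016 = 1.018089
Link Feb 2008→Mar 2008:
ΣP(Mar 2008)Q(Feb 2008) = 7×120 + 14×133 + 2×87 + 2416×4 = 840 + 1862 + 174 + 9664 = 12540
ΣP(Feb 2008)Q(Feb 2008) = 7×120 + 11×133 + 2×87 + 1909×4 = 840 + 1463 + 174 + 7636 = 10113
link = 12540/10113 = 1.239988
Link Mar 2008→Apr 2008:
ΣP(Apr 2008)Q(Mar 2008) = 6×129 + 12×133 + 2×89 + 2485×3 = 774 + 1596 + 178 + 7455 = 10003
ΣP(Mar 2008)Q(Mar 2008) = 7×129 + 14×133 + 2×89 + 2416×3 = 903 + 1862 + 178 + 7248 = 10191
link = 10003/10191 = 0.981552
Chained index = 100 × 1.018089 × 1.239988 × 0.981552 = 123.9129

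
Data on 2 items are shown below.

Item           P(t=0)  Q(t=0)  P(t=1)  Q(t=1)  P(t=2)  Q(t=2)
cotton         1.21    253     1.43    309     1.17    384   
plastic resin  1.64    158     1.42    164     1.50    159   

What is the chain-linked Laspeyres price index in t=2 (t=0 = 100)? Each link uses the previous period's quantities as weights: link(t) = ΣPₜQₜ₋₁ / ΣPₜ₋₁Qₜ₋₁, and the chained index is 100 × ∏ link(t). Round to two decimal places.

93.37

Link t=0→t=1:
ΣP(t=1)Q(t=0) = 1.43×253 + 1.42×158 = 361.79 + 224.36 = 586.15
ΣP(t=0)Q(t=0) = 1.21×253 + 1.64×158 = 306.13 + 259.12 = 565.25
link = 586.15/565.25 = 1.036975
Link t=1→t=2:
ΣP(t=2)Q(t=1) = 1.17×309 + 1.50×164 = 361.53 + 246 = 607.53
ΣP(t=1)Q(t=1) = 1.43×309 + 1.42×164 = 441.87 + 232.88 = 674.75
link = 607.53/674.75 = 0.900378
Chained index = 100 × 1.036975 × 0.900378 = 93.3669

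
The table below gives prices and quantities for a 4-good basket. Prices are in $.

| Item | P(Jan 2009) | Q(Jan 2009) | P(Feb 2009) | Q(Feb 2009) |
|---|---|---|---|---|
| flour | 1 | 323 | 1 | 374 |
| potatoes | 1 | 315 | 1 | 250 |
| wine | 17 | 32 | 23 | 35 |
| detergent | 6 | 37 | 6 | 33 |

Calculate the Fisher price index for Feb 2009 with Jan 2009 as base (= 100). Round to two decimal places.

Laspeyres component (base-period weights):
ΣP(Feb 2009)Q(Jan 2009) = 1×323 + 1×315 + 23×32 + 6×37 = 323 + 315 + 736 + 222 = 1596
ΣP(Jan 2009)Q(Jan 2009) = 1×323 + 1×315 + 17×32 + 6×37 = 323 + 315 + 544 + 222 = 1404
L = 1596 / 1404 × 100 = 113.6752
Paasche component (current-period weights):
ΣP(Feb 2009)Q(Feb 2009) = 1×374 + 1×250 + 23×35 + 6×33 = 374 + 250 + 805 + 198 = 1627
ΣP(Jan 2009)Q(Feb 2009) = 1×374 + 1×250 + 17×35 + 6×33 = 374 + 250 + 595 + 198 = 1417
P = 1627 / 1417 × 100 = 114.8200
Fisher = √(L × P) = √(113.6752 × 114.8200) = 114.2462

114.25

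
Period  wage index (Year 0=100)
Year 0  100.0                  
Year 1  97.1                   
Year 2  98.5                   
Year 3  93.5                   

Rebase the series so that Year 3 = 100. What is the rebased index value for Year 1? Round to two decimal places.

Rebased(Year 1) = 97.1 / 93.5 × 100 = 103.8503

103.85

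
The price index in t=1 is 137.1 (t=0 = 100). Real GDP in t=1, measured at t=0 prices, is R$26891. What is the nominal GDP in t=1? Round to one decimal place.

Nominal = Real × (Index/100) = 26891 × (137.1/100)
        = 26891 × 1.371 = 36867.5610

36867.6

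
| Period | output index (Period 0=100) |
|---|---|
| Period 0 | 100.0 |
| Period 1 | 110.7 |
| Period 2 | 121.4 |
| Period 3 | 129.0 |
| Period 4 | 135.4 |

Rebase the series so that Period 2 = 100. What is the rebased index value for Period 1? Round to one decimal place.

91.2

Rebased(Period 1) = 110.7 / 121.4 × 100 = 91.1862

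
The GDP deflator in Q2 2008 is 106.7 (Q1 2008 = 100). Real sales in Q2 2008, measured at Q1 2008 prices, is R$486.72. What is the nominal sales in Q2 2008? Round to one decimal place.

Nominal = Real × (Index/100) = 486.72 × (106.7/100)
        = 486.72 × 1.067 = 519.3302

519.3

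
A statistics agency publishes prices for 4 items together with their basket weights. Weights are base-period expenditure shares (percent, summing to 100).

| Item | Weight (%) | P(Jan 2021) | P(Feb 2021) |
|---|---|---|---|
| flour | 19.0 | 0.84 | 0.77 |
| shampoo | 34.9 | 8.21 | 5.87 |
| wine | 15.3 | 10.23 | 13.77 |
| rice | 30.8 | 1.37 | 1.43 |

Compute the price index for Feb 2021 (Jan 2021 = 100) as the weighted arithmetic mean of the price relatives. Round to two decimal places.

flour: 19.0 × (0.77/0.84) = 19.0 × 0.916667 = 17.4167
shampoo: 34.9 × (5.87/8.21) = 34.9 × 0.714982 = 24.9529
wine: 15.3 × (13.77/10.23) = 15.3 × 1.346041 = 20.5944
rice: 30.8 × (1.43/1.37) = 30.8 × 1.043796 = 32.1489
Index = Σ wᵢ·(p₁ᵢ/p₀ᵢ) = 17.4167 + 24.9529 + 20.5944 + 32.1489 = 95.1129

95.11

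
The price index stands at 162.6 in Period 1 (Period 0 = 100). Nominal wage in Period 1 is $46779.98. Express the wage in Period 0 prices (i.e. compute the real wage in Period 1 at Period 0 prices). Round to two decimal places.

Real = Nominal ÷ (Index/100) = 46779.98 ÷ (162.6/100)
     = 46779.98 ÷ 1.626 = 28769.9754

28769.98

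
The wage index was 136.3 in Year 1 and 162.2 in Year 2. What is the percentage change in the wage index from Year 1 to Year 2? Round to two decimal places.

Change = (162.2 − 136.3) / 136.3 × 100
       = 25.9 / 136.3 × 100 = 19.0022%

19.00%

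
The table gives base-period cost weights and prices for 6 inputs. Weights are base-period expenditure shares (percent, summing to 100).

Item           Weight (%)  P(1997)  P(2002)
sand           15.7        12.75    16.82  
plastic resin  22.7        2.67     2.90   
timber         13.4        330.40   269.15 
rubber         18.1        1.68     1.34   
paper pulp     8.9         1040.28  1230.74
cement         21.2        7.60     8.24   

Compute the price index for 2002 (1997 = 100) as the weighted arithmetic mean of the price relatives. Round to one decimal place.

104.2

sand: 15.7 × (16.82/12.75) = 15.7 × 1.319216 = 20.7117
plastic resin: 22.7 × (2.90/2.67) = 22.7 × 1.086142 = 24.6554
timber: 13.4 × (269.15/330.40) = 13.4 × 0.814619 = 10.9159
rubber: 18.1 × (1.34/1.68) = 18.1 × 0.797619 = 14.4369
paper pulp: 8.9 × (1230.74/1040.28) = 8.9 × 1.183085 = 10.5295
cement: 21.2 × (8.24/7.60) = 21.2 × 1.084211 = 22.9853
Index = Σ wᵢ·(p₁ᵢ/p₀ᵢ) = 20.7117 + 24.6554 + 10.9159 + 14.4369 + 10.5295 + 22.9853 = 104.2346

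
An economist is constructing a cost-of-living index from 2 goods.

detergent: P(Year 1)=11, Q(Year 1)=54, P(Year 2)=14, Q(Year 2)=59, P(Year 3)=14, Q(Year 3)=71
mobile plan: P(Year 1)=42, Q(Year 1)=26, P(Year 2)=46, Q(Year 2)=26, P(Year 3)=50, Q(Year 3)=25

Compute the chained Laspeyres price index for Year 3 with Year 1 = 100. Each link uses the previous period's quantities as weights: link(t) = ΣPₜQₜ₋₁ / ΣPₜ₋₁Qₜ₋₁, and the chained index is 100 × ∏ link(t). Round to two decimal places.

121.73

Link Year 1→Year 2:
ΣP(Year 2)Q(Year 1) = 14×54 + 46×26 = 756 + 1196 = 1952
ΣP(Year 1)Q(Year 1) = 11×54 + 42×26 = 594 + 1092 = 1686
link = 1952/1686 = 1.157770
Link Year 2→Year 3:
ΣP(Year 3)Q(Year 2) = 14×59 + 50×26 = 826 + 1300 = 2126
ΣP(Year 2)Q(Year 2) = 14×59 + 46×26 = 826 + 1196 = 2022
link = 2126/2022 = 1.051434
Chained index = 100 × 1.157770 × 1.051434 = 121.7319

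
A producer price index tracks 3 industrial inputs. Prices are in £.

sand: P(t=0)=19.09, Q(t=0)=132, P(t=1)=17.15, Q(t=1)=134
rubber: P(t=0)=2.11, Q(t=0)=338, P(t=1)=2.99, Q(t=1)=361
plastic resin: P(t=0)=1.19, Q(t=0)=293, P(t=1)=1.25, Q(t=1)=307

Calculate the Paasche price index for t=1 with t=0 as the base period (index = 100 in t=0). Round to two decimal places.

102.07

Paasche price index uses current-period quantities as weights.
ΣP(t=1)·Q(t=1) = 17.15×134 + 2.99×361 + 1.25×307 = 2298.1 + 1079.39 + 383.75 = 3761.24
ΣP(t=0)·Q(t=1) = 19.09×134 + 2.11×361 + 1.19×307 = 2558.06 + 761.71 + 365.33 = 3685.1
Index = 3761.24 / 3685.1 × 100 = 102.0662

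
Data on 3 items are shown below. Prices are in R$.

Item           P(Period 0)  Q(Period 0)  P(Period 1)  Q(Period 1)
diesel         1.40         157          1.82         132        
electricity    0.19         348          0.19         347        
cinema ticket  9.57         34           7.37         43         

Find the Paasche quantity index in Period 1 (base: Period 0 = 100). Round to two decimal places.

Paasche quantity index uses current-period prices as weights.
ΣP(Period 1)·Q(Period 1) = 1.82×132 + 0.19×347 + 7.37×43 = 240.24 + 65.93 + 316.91 = 623.08
ΣP(Period 1)·Q(Period 0) = 1.82×157 + 0.19×348 + 7.37×34 = 285.74 + 66.12 + 250.58 = 602.44
Index = 623.08 / 602.44 × 100 = 103.4261

103.43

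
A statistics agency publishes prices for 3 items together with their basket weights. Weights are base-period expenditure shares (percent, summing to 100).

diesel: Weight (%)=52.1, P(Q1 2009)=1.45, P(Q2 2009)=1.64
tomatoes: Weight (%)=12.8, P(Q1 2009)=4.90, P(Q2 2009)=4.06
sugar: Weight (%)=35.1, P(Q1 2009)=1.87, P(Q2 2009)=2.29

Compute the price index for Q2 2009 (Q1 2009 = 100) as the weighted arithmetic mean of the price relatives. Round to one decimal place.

diesel: 52.1 × (1.64/1.45) = 52.1 × 1.131034 = 58.9269
tomatoes: 12.8 × (4.06/4.90) = 12.8 × 0.828571 = 10.6057
sugar: 35.1 × (2.29/1.87) = 35.1 × 1.224599 = 42.9834
Index = Σ wᵢ·(p₁ᵢ/p₀ᵢ) = 58.9269 + 10.6057 + 42.9834 = 112.5160

112.5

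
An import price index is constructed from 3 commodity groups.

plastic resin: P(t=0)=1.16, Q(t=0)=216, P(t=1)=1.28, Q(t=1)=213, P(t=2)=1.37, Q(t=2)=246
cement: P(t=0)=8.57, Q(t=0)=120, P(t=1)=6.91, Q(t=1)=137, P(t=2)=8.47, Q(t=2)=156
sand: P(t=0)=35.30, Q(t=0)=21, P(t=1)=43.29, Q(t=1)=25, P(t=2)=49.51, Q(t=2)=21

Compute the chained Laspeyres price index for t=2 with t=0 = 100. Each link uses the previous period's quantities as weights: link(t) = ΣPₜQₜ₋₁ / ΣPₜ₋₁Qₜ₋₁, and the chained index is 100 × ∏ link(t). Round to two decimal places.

Link t=0→t=1:
ΣP(t=1)Q(t=0) = 1.28×216 + 6.91×120 + 43.29×21 = 276.48 + 829.2 + 909.09 = 2014.77
ΣP(t=0)Q(t=0) = 1.16×216 + 8.57×120 + 35.30×21 = 250.56 + 1028.4 + 741.3 = 2020.26
link = 2014.77/2020.26 = 0.997283
Link t=1→t=2:
ΣP(t=2)Q(t=1) = 1.37×213 + 8.47×137 + 49.51×25 = 291.81 + 1160.39 + 1237.75 = 2689.95
ΣP(t=1)Q(t=1) = 1.28×213 + 6.91×137 + 43.29×25 = 272.64 + 946.67 + 1082.25 = 2301.56
link = 2689.95/2301.56 = 1.168751
Chained index = 100 × 0.997283 × 1.168751 = 116.5575

116.56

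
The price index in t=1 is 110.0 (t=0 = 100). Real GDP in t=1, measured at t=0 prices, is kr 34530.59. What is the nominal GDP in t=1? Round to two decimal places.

Nominal = Real × (Index/100) = 34530.59 × (110.0/100)
        = 34530.59 × 1.100 = 37983.6490

37983.65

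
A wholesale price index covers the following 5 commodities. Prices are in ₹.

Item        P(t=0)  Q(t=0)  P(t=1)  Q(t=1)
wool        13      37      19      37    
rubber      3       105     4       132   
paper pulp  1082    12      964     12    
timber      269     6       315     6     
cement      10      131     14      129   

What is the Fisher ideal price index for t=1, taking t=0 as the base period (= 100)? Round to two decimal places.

Laspeyres component (base-period weights):
ΣP(t=1)Q(t=0) = 19×37 + 4×105 + 964×12 + 315×6 + 14×131 = 703 + 420 + 11568 + 1890 + 1834 = 16415
ΣP(t=0)Q(t=0) = 13×37 + 3×105 + 1082×12 + 269×6 + 10×131 = 481 + 315 + 12984 + 1614 + 1310 = 16704
L = 16415 / 16704 × 100 = 98.2699
Paasche component (current-period weights):
ΣP(t=1)Q(t=1) = 19×37 + 4×132 + 964×12 + 315×6 + 14×129 = 703 + 528 + 11568 + 1890 + 1806 = 16495
ΣP(t=0)Q(t=1) = 13×37 + 3×132 + 1082×12 + 269×6 + 10×129 = 481 + 396 + 12984 + 1614 + 1290 = 16765
P = 16495 / 16765 × 100 = 98.3895
Fisher = √(L × P) = √(98.2699 × 98.3895) = 98.3297

98.33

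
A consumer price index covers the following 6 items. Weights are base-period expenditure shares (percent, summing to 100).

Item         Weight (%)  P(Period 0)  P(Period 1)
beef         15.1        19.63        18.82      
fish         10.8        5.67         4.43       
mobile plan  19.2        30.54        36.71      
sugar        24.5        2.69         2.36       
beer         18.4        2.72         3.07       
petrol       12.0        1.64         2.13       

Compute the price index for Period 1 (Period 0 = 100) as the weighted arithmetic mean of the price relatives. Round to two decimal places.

beef: 15.1 × (18.82/19.63) = 15.1 × 0.958737 = 14.4769
fish: 10.8 × (4.43/5.67) = 10.8 × 0.781305 = 8.4381
mobile plan: 19.2 × (36.71/30.54) = 19.2 × 1.202030 = 23.0790
sugar: 24.5 × (2.36/2.69) = 24.5 × 0.877323 = 21.4944
beer: 18.4 × (3.07/2.72) = 18.4 × 1.128676 = 20.7676
petrol: 12.0 × (2.13/1.64) = 12.0 × 1.298780 = 15.5854
Index = Σ wᵢ·(p₁ᵢ/p₀ᵢ) = 14.4769 + 8.4381 + 23.0790 + 21.4944 + 20.7676 + 15.5854 = 103.8414

103.84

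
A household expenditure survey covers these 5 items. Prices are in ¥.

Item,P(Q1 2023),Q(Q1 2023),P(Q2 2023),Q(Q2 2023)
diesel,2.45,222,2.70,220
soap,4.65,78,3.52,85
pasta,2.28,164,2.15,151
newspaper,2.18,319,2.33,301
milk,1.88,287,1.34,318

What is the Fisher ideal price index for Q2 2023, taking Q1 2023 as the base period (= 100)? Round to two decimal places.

Laspeyres component (base-period weights):
ΣP(Q2 2023)Q(Q1 2023) = 2.70×222 + 3.52×78 + 2.15×164 + 2.33×319 + 1.34×287 = 599.4 + 274.56 + 352.6 + 743.27 + 384.58 = 2354.41
ΣP(Q1 2023)Q(Q1 2023) = 2.45×222 + 4.65×78 + 2.28×164 + 2.18×319 + 1.88×287 = 543.9 + 362.7 + 373.92 + 695.42 + 539.56 = 2515.5
L = 2354.41 / 2515.5 × 100 = 93.5961
Paasche component (current-period weights):
ΣP(Q2 2023)Q(Q2 2023) = 2.70×220 + 3.52×85 + 2.15×151 + 2.33×301 + 1.34×318 = 594 + 299.2 + 324.65 + 701.33 + 426.12 = 2345.3
ΣP(Q1 2023)Q(Q2 2023) = 2.45×220 + 4.65×85 + 2.28×151 + 2.18×301 + 1.88×318 = 539 + 395.25 + 344.28 + 656.18 + 597.84 = 2532.55
P = 2345.3 / 2532.55 × 100 = 92.6063
Fisher = √(L × P) = √(93.5961 × 92.6063) = 93.0999

93.10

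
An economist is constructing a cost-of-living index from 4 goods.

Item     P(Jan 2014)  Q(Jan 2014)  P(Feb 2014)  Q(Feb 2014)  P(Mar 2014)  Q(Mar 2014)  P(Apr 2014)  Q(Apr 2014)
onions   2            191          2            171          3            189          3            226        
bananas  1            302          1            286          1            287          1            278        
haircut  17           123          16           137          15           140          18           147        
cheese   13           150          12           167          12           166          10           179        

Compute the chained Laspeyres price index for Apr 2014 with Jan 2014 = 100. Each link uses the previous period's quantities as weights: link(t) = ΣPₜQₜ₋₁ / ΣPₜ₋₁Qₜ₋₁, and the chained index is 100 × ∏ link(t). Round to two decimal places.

Link Jan 2014→Feb 2014:
ΣP(Feb 2014)Q(Jan 2014) = 2×191 + 1×302 + 16×123 + 12×150 = 382 + 302 + 1968 + 1800 = 4452
ΣP(Jan 2014)Q(Jan 2014) = 2×191 + 1×302 + 17×123 + 13×150 = 382 + 302 + 2091 + 1950 = 4725
link = 4452/4725 = 0.942222
Link Feb 2014→Mar 2014:
ΣP(Mar 2014)Q(Feb 2014) = 3×171 + 1×286 + 15×137 + 12×167 = 513 + 286 + 2055 + 2004 = 4858
ΣP(Feb 2014)Q(Feb 2014) = 2×171 + 1×286 + 16×137 + 12×167 = 342 + 286 + 2192 + 2004 = 4824
link = 4858/4824 = 1.007048
Link Mar 2014→Apr 2014:
ΣP(Apr 2014)Q(Mar 2014) = 3×189 + 1×287 + 18×140 + 10×166 = 567 + 287 + 2520 + 1660 = 5034
ΣP(Mar 2014)Q(Mar 2014) = 3×189 + 1×287 + 15×140 + 12×166 = 567 + 287 + 2100 + 1992 = 4946
link = 5034/4946 = 1.017792
Chained index = 100 × 0.942222 × 1.007048 × 1.017792 = 96.5745

96.57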